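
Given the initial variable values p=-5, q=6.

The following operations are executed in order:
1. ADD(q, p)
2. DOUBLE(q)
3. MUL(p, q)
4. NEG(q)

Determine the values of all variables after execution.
{p: -10, q: -2}

Step-by-step execution:
Initial: p=-5, q=6
After step 1 (ADD(q, p)): p=-5, q=1
After step 2 (DOUBLE(q)): p=-5, q=2
After step 3 (MUL(p, q)): p=-10, q=2
After step 4 (NEG(q)): p=-10, q=-2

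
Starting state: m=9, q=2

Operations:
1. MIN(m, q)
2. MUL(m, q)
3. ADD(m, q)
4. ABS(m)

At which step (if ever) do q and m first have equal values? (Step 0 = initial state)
Step 1

q and m first become equal after step 1.

Comparing values at each step:
Initial: q=2, m=9
After step 1: q=2, m=2 ← equal!
After step 2: q=2, m=4
After step 3: q=2, m=6
After step 4: q=2, m=6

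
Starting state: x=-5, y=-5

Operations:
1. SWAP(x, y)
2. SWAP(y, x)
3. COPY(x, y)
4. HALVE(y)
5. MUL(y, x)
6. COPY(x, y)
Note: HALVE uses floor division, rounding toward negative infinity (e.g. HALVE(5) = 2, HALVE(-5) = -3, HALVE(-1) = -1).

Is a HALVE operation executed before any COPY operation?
No

First HALVE: step 4
First COPY: step 3
Since 4 > 3, COPY comes first.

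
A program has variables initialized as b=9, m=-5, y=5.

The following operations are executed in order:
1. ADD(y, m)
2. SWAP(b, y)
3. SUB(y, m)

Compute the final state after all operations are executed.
{b: 0, m: -5, y: 14}

Step-by-step execution:
Initial: b=9, m=-5, y=5
After step 1 (ADD(y, m)): b=9, m=-5, y=0
After step 2 (SWAP(b, y)): b=0, m=-5, y=9
After step 3 (SUB(y, m)): b=0, m=-5, y=14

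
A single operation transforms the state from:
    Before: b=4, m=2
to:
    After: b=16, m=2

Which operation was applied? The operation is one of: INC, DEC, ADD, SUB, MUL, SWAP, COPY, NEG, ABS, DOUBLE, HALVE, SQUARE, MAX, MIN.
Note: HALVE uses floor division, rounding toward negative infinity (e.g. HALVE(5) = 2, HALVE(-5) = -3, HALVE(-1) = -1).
SQUARE(b)

Analyzing the change:
Before: b=4, m=2
After: b=16, m=2
Variable b changed from 4 to 16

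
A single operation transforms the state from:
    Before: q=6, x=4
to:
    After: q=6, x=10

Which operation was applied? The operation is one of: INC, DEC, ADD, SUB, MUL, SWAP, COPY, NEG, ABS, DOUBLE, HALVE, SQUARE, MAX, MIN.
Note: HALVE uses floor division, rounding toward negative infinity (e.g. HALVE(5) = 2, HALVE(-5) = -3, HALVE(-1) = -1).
ADD(x, q)

Analyzing the change:
Before: q=6, x=4
After: q=6, x=10
Variable x changed from 4 to 10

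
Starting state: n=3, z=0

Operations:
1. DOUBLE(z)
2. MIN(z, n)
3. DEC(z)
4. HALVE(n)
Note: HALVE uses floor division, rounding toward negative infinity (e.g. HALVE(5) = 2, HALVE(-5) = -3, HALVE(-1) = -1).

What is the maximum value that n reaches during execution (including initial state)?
3

Values of n at each step:
Initial: n = 3 ← maximum
After step 1: n = 3
After step 2: n = 3
After step 3: n = 3
After step 4: n = 1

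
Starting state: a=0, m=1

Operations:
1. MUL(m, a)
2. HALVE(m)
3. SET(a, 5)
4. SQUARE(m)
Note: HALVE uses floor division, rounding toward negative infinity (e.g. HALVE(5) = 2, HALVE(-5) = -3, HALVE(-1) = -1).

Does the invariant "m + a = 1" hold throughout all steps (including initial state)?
No, violated after step 1

The invariant is violated after step 1.

State at each step:
Initial: a=0, m=1
After step 1: a=0, m=0
After step 2: a=0, m=0
After step 3: a=5, m=0
After step 4: a=5, m=0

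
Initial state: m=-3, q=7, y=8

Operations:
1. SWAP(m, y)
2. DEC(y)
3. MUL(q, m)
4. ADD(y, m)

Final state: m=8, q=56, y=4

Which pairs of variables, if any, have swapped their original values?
None

Comparing initial and final values:
y: 8 → 4
q: 7 → 56
m: -3 → 8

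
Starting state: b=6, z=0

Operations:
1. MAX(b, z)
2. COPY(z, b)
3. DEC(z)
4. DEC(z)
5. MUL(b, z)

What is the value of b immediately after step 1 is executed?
b = 6

Tracing b through execution:
Initial: b = 6
After step 1 (MAX(b, z)): b = 6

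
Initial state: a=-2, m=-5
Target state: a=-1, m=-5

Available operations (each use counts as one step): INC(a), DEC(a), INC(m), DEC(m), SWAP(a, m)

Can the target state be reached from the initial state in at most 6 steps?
Yes

Path (1 step): INC(a)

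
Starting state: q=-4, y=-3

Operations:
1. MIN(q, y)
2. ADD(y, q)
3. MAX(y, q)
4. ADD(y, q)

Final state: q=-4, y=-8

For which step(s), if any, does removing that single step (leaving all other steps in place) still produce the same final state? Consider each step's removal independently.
Step(s) 1

Testing removal of each single step:
Without step 1: final = q=-4, y=-8 (same)
Without step 2: final = q=-4, y=-7 (different)
Without step 3: final = q=-4, y=-11 (different)
Without step 4: final = q=-4, y=-4 (different)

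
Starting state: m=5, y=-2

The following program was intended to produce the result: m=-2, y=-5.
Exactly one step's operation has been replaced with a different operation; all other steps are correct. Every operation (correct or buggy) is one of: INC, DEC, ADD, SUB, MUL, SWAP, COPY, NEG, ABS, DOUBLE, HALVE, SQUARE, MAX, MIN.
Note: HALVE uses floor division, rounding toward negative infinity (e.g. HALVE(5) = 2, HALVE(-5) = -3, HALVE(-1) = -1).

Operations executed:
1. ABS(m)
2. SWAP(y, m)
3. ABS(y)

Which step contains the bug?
Step 3

Trace with buggy code:
Initial: m=5, y=-2
After step 1: m=5, y=-2
After step 2: m=-2, y=5
After step 3: m=-2, y=5
Actual final m=-2, y=5 ≠ expected m=-2, y=-5.
Step 3 is the only position where a single-operation replacement can produce the expected result.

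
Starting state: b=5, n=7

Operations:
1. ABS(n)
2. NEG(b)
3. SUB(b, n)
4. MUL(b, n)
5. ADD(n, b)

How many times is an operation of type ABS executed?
1

Counting ABS operations:
Step 1: ABS(n) ← ABS
Total: 1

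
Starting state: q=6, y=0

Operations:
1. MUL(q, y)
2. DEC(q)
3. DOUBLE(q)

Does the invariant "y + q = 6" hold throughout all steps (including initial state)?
No, violated after step 1

The invariant is violated after step 1.

State at each step:
Initial: q=6, y=0
After step 1: q=0, y=0
After step 2: q=-1, y=0
After step 3: q=-2, y=0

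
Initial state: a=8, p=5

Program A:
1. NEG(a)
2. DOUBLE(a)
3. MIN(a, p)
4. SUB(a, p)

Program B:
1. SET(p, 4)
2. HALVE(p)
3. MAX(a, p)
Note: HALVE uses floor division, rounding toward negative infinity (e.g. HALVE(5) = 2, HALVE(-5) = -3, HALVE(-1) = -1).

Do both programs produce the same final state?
No

Program A final state: a=-21, p=5
Program B final state: a=8, p=2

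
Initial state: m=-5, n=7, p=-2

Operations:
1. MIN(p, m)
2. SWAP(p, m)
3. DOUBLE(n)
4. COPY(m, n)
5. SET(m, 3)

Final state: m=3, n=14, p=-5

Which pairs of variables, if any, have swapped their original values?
None

Comparing initial and final values:
n: 7 → 14
m: -5 → 3
p: -2 → -5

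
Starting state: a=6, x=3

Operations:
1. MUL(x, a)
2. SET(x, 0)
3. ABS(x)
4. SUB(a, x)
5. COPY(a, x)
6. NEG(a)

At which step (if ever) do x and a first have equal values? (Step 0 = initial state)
Step 5

x and a first become equal after step 5.

Comparing values at each step:
Initial: x=3, a=6
After step 1: x=18, a=6
After step 2: x=0, a=6
After step 3: x=0, a=6
After step 4: x=0, a=6
After step 5: x=0, a=0 ← equal!
After step 6: x=0, a=0 ← equal!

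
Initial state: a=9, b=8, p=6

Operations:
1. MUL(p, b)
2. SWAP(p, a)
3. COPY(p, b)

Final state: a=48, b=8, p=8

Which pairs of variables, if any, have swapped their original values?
None

Comparing initial and final values:
b: 8 → 8
a: 9 → 48
p: 6 → 8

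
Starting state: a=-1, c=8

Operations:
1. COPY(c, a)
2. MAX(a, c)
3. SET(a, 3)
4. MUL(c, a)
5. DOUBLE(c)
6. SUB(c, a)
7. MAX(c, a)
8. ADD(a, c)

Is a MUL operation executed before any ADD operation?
Yes

First MUL: step 4
First ADD: step 8
Since 4 < 8, MUL comes first.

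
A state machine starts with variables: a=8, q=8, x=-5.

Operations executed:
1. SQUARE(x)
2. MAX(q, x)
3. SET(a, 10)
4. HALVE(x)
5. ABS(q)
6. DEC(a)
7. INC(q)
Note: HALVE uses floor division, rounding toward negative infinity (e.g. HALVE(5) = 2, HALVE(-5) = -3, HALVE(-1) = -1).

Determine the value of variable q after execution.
q = 26

Tracing execution:
Step 1: SQUARE(x) → q = 8
Step 2: MAX(q, x) → q = 25
Step 3: SET(a, 10) → q = 25
Step 4: HALVE(x) → q = 25
Step 5: ABS(q) → q = 25
Step 6: DEC(a) → q = 25
Step 7: INC(q) → q = 26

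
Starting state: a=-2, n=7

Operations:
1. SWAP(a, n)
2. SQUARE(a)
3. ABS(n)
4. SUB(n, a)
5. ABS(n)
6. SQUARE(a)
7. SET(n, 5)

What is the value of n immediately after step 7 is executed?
n = 5

Tracing n through execution:
Initial: n = 7
After step 1 (SWAP(a, n)): n = -2
After step 2 (SQUARE(a)): n = -2
After step 3 (ABS(n)): n = 2
After step 4 (SUB(n, a)): n = -47
After step 5 (ABS(n)): n = 47
After step 6 (SQUARE(a)): n = 47
After step 7 (SET(n, 5)): n = 5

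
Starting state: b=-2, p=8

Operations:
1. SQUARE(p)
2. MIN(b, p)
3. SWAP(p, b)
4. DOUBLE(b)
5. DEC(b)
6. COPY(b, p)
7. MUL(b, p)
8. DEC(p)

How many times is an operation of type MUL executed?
1

Counting MUL operations:
Step 7: MUL(b, p) ← MUL
Total: 1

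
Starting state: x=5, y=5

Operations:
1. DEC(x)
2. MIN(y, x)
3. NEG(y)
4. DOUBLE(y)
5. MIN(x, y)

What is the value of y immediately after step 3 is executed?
y = -4

Tracing y through execution:
Initial: y = 5
After step 1 (DEC(x)): y = 5
After step 2 (MIN(y, x)): y = 4
After step 3 (NEG(y)): y = -4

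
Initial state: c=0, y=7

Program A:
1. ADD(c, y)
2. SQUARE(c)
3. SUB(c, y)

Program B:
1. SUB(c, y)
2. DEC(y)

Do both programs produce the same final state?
No

Program A final state: c=42, y=7
Program B final state: c=-7, y=6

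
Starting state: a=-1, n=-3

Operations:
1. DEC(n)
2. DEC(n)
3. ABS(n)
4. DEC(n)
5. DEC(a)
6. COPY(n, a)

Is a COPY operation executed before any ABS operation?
No

First COPY: step 6
First ABS: step 3
Since 6 > 3, ABS comes first.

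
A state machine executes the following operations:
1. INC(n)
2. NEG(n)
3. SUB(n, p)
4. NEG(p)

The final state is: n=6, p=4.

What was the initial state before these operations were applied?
n=-3, p=-4

Working backwards:
Final state: n=6, p=4
Before step 4 (NEG(p)): n=6, p=-4
Before step 3 (SUB(n, p)): n=2, p=-4
Before step 2 (NEG(n)): n=-2, p=-4
Before step 1 (INC(n)): n=-3, p=-4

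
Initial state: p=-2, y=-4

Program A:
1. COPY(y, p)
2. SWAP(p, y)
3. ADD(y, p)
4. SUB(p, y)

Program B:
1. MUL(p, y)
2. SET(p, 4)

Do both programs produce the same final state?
No

Program A final state: p=2, y=-4
Program B final state: p=4, y=-4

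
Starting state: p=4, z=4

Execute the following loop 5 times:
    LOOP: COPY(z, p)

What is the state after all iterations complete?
p=4, z=4

Iteration trace:
Start: p=4, z=4
After iteration 1: p=4, z=4
After iteration 2: p=4, z=4
After iteration 3: p=4, z=4
After iteration 4: p=4, z=4
After iteration 5: p=4, z=4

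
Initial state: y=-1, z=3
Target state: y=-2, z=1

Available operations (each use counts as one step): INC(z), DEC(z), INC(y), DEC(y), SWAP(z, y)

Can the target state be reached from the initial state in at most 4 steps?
Yes

Path (3 steps): DEC(z) → DEC(z) → DEC(y)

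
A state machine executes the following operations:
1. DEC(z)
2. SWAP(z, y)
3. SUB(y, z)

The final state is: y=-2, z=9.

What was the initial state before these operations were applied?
y=9, z=8

Working backwards:
Final state: y=-2, z=9
Before step 3 (SUB(y, z)): y=7, z=9
Before step 2 (SWAP(z, y)): y=9, z=7
Before step 1 (DEC(z)): y=9, z=8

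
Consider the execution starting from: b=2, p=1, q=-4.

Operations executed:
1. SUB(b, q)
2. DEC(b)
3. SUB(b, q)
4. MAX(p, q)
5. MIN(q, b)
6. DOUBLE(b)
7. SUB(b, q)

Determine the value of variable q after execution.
q = -4

Tracing execution:
Step 1: SUB(b, q) → q = -4
Step 2: DEC(b) → q = -4
Step 3: SUB(b, q) → q = -4
Step 4: MAX(p, q) → q = -4
Step 5: MIN(q, b) → q = -4
Step 6: DOUBLE(b) → q = -4
Step 7: SUB(b, q) → q = -4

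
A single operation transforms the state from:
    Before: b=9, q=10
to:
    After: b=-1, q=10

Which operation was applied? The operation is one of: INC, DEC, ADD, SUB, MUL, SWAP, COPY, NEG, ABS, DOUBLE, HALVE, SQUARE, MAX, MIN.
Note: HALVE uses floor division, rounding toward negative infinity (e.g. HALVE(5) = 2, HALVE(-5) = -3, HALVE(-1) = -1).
SUB(b, q)

Analyzing the change:
Before: b=9, q=10
After: b=-1, q=10
Variable b changed from 9 to -1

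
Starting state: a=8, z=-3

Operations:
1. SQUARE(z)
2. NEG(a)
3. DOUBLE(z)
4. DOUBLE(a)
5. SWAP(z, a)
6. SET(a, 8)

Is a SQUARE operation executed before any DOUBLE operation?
Yes

First SQUARE: step 1
First DOUBLE: step 3
Since 1 < 3, SQUARE comes first.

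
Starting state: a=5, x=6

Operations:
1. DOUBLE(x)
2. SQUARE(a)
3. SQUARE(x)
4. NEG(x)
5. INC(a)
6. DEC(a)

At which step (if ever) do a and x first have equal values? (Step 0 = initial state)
Never

a and x never become equal during execution.

Comparing values at each step:
Initial: a=5, x=6
After step 1: a=5, x=12
After step 2: a=25, x=12
After step 3: a=25, x=144
After step 4: a=25, x=-144
After step 5: a=26, x=-144
After step 6: a=25, x=-144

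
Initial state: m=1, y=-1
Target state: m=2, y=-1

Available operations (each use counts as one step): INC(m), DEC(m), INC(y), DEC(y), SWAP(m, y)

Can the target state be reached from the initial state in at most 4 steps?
Yes

Path (1 step): INC(m)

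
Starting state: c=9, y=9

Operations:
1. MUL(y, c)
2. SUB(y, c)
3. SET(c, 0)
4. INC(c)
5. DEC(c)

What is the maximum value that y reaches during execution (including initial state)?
81

Values of y at each step:
Initial: y = 9
After step 1: y = 81 ← maximum
After step 2: y = 72
After step 3: y = 72
After step 4: y = 72
After step 5: y = 72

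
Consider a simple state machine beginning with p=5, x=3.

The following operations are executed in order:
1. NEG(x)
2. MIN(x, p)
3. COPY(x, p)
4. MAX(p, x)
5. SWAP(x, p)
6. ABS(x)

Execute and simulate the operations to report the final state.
{p: 5, x: 5}

Step-by-step execution:
Initial: p=5, x=3
After step 1 (NEG(x)): p=5, x=-3
After step 2 (MIN(x, p)): p=5, x=-3
After step 3 (COPY(x, p)): p=5, x=5
After step 4 (MAX(p, x)): p=5, x=5
After step 5 (SWAP(x, p)): p=5, x=5
After step 6 (ABS(x)): p=5, x=5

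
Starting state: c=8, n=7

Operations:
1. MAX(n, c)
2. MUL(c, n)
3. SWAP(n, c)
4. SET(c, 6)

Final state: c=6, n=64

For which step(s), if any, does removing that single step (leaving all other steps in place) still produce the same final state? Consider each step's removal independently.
None - removing any single step changes the final result

Testing removal of each single step:
Without step 1: final = c=6, n=56 (different)
Without step 2: final = c=6, n=8 (different)
Without step 3: final = c=6, n=8 (different)
Without step 4: final = c=8, n=64 (different)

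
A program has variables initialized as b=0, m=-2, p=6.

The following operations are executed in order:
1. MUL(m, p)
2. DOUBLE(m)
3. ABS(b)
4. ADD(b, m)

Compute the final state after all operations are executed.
{b: -24, m: -24, p: 6}

Step-by-step execution:
Initial: b=0, m=-2, p=6
After step 1 (MUL(m, p)): b=0, m=-12, p=6
After step 2 (DOUBLE(m)): b=0, m=-24, p=6
After step 3 (ABS(b)): b=0, m=-24, p=6
After step 4 (ADD(b, m)): b=-24, m=-24, p=6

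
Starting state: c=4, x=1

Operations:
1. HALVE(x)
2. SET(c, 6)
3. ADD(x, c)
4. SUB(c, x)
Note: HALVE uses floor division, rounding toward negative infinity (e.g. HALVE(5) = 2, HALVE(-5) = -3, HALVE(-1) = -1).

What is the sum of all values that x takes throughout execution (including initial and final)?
13

Values of x at each step:
Initial: x = 1
After step 1: x = 0
After step 2: x = 0
After step 3: x = 6
After step 4: x = 6
Sum = 1 + 0 + 0 + 6 + 6 = 13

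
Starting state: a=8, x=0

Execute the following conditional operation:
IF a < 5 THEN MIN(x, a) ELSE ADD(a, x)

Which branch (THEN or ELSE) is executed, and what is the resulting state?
Branch: ELSE, Final state: a=8, x=0

Evaluating condition: a < 5
a = 8
Condition is False, so ELSE branch executes
After ADD(a, x): a=8, x=0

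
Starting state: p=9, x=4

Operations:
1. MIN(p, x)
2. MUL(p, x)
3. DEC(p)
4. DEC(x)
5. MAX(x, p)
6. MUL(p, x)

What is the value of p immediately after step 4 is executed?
p = 15

Tracing p through execution:
Initial: p = 9
After step 1 (MIN(p, x)): p = 4
After step 2 (MUL(p, x)): p = 16
After step 3 (DEC(p)): p = 15
After step 4 (DEC(x)): p = 15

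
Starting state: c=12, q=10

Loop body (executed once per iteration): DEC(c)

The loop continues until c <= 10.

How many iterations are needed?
2

Tracing iterations:
Initial: c=12, q=10
After iteration 1: c=11, q=10
After iteration 2: c=10, q=10
c <= 10 now holds, so the loop exits after 2 iterations.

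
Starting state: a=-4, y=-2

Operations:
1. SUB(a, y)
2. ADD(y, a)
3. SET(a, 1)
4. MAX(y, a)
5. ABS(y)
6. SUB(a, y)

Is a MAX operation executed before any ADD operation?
No

First MAX: step 4
First ADD: step 2
Since 4 > 2, ADD comes first.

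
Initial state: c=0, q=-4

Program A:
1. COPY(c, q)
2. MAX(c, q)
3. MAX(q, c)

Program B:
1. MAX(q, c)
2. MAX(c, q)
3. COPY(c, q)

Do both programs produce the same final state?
No

Program A final state: c=-4, q=-4
Program B final state: c=0, q=0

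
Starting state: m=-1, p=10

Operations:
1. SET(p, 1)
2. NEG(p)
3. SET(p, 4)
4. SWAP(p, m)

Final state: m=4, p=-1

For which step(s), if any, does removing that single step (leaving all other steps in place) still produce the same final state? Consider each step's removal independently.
Step(s) 1, 2

Testing removal of each single step:
Without step 1: final = m=4, p=-1 (same)
Without step 2: final = m=4, p=-1 (same)
Without step 3: final = m=-1, p=-1 (different)
Without step 4: final = m=-1, p=4 (different)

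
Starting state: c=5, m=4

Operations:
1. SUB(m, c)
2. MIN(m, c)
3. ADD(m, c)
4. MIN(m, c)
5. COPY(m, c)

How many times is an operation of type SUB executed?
1

Counting SUB operations:
Step 1: SUB(m, c) ← SUB
Total: 1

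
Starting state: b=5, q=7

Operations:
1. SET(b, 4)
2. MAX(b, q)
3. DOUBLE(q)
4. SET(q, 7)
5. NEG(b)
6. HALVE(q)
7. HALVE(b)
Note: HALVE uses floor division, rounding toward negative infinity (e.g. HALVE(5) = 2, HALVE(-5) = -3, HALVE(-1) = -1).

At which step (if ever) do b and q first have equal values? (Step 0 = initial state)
Step 2

b and q first become equal after step 2.

Comparing values at each step:
Initial: b=5, q=7
After step 1: b=4, q=7
After step 2: b=7, q=7 ← equal!
After step 3: b=7, q=14
After step 4: b=7, q=7 ← equal!
After step 5: b=-7, q=7
After step 6: b=-7, q=3
After step 7: b=-4, q=3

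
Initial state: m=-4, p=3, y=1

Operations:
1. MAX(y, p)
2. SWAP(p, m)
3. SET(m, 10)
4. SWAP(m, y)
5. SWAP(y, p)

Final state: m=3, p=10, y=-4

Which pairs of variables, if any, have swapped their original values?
None

Comparing initial and final values:
p: 3 → 10
m: -4 → 3
y: 1 → -4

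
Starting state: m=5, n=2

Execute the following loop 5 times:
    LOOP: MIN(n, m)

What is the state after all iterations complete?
m=5, n=2

Iteration trace:
Start: m=5, n=2
After iteration 1: m=5, n=2
After iteration 2: m=5, n=2
After iteration 3: m=5, n=2
After iteration 4: m=5, n=2
After iteration 5: m=5, n=2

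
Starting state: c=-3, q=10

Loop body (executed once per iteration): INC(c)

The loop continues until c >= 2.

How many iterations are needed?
5

Tracing iterations:
Initial: c=-3, q=10
After iteration 1: c=-2, q=10
After iteration 2: c=-1, q=10
After iteration 3: c=0, q=10
After iteration 4: c=1, q=10
After iteration 5: c=2, q=10
c >= 2 now holds, so the loop exits after 5 iterations.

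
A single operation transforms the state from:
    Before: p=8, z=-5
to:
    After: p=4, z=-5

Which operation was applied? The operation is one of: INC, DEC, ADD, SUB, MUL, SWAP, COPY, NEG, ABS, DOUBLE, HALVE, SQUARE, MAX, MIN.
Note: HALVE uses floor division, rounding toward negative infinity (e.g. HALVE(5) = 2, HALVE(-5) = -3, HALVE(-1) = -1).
HALVE(p)

Analyzing the change:
Before: p=8, z=-5
After: p=4, z=-5
Variable p changed from 8 to 4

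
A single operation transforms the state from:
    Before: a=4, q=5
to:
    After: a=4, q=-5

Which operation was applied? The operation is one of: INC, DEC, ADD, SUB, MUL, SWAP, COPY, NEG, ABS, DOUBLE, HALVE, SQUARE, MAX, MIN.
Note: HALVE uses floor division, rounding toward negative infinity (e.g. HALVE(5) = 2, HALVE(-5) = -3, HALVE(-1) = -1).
NEG(q)

Analyzing the change:
Before: a=4, q=5
After: a=4, q=-5
Variable q changed from 5 to -5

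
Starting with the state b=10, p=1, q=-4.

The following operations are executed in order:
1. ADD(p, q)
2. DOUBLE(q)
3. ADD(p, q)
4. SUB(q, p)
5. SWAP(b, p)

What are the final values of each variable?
{b: -11, p: 10, q: 3}

Step-by-step execution:
Initial: b=10, p=1, q=-4
After step 1 (ADD(p, q)): b=10, p=-3, q=-4
After step 2 (DOUBLE(q)): b=10, p=-3, q=-8
After step 3 (ADD(p, q)): b=10, p=-11, q=-8
After step 4 (SUB(q, p)): b=10, p=-11, q=3
After step 5 (SWAP(b, p)): b=-11, p=10, q=3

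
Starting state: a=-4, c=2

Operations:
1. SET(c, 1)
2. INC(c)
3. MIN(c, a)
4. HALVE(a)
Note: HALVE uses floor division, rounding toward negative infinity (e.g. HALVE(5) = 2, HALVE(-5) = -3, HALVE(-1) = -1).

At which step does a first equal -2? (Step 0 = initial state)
Step 4

Tracing a:
Initial: a = -4
After step 1: a = -4
After step 2: a = -4
After step 3: a = -4
After step 4: a = -2 ← first occurrence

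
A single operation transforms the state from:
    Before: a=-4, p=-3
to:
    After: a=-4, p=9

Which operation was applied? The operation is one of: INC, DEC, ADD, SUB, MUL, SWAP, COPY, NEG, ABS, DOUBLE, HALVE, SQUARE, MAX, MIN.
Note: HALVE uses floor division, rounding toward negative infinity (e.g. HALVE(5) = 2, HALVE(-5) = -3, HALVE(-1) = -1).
SQUARE(p)

Analyzing the change:
Before: a=-4, p=-3
After: a=-4, p=9
Variable p changed from -3 to 9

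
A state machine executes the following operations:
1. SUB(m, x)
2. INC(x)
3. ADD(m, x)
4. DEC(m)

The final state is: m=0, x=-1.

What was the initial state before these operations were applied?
m=0, x=-2

Working backwards:
Final state: m=0, x=-1
Before step 4 (DEC(m)): m=1, x=-1
Before step 3 (ADD(m, x)): m=2, x=-1
Before step 2 (INC(x)): m=2, x=-2
Before step 1 (SUB(m, x)): m=0, x=-2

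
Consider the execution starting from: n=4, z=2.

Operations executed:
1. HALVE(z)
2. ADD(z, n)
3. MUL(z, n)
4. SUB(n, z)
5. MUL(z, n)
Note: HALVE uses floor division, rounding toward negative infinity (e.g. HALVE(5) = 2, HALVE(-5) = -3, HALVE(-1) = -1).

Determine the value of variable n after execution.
n = -16

Tracing execution:
Step 1: HALVE(z) → n = 4
Step 2: ADD(z, n) → n = 4
Step 3: MUL(z, n) → n = 4
Step 4: SUB(n, z) → n = -16
Step 5: MUL(z, n) → n = -16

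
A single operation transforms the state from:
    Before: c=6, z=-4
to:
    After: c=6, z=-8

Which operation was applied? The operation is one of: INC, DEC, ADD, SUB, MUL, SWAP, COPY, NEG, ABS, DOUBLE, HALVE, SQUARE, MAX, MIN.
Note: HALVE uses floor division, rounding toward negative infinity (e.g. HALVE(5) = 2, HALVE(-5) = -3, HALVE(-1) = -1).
DOUBLE(z)

Analyzing the change:
Before: c=6, z=-4
After: c=6, z=-8
Variable z changed from -4 to -8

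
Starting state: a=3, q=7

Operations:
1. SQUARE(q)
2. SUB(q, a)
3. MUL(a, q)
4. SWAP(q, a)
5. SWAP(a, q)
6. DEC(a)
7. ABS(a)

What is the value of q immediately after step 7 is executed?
q = 46

Tracing q through execution:
Initial: q = 7
After step 1 (SQUARE(q)): q = 49
After step 2 (SUB(q, a)): q = 46
After step 3 (MUL(a, q)): q = 46
After step 4 (SWAP(q, a)): q = 138
After step 5 (SWAP(a, q)): q = 46
After step 6 (DEC(a)): q = 46
After step 7 (ABS(a)): q = 46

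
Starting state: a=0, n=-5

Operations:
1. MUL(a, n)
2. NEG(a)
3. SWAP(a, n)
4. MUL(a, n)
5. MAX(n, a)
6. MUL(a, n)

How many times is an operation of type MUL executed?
3

Counting MUL operations:
Step 1: MUL(a, n) ← MUL
Step 4: MUL(a, n) ← MUL
Step 6: MUL(a, n) ← MUL
Total: 3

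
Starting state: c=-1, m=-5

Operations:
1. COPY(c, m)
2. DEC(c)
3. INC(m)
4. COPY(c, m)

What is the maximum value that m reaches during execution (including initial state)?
-4

Values of m at each step:
Initial: m = -5
After step 1: m = -5
After step 2: m = -5
After step 3: m = -4 ← maximum
After step 4: m = -4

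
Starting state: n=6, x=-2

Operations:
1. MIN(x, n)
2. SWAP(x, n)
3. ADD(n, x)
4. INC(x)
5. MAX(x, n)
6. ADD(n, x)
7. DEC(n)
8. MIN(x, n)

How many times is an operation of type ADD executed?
2

Counting ADD operations:
Step 3: ADD(n, x) ← ADD
Step 6: ADD(n, x) ← ADD
Total: 2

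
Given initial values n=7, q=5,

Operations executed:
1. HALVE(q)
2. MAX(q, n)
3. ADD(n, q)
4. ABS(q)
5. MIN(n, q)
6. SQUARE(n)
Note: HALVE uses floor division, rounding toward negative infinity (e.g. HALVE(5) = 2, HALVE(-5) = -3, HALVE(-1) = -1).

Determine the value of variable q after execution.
q = 7

Tracing execution:
Step 1: HALVE(q) → q = 2
Step 2: MAX(q, n) → q = 7
Step 3: ADD(n, q) → q = 7
Step 4: ABS(q) → q = 7
Step 5: MIN(n, q) → q = 7
Step 6: SQUARE(n) → q = 7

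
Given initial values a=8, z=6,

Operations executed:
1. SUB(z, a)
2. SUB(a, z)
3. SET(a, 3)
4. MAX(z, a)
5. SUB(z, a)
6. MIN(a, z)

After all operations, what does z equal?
z = 0

Tracing execution:
Step 1: SUB(z, a) → z = -2
Step 2: SUB(a, z) → z = -2
Step 3: SET(a, 3) → z = -2
Step 4: MAX(z, a) → z = 3
Step 5: SUB(z, a) → z = 0
Step 6: MIN(a, z) → z = 0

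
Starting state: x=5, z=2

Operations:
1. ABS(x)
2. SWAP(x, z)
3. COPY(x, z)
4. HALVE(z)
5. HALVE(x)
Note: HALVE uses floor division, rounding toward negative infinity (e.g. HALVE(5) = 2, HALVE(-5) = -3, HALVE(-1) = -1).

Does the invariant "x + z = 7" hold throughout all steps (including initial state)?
No, violated after step 3

The invariant is violated after step 3.

State at each step:
Initial: x=5, z=2
After step 1: x=5, z=2
After step 2: x=2, z=5
After step 3: x=5, z=5
After step 4: x=5, z=2
After step 5: x=2, z=2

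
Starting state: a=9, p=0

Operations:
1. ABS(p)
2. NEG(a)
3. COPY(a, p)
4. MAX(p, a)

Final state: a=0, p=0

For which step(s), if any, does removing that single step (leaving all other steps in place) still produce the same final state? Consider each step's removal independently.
Step(s) 1, 2, 4

Testing removal of each single step:
Without step 1: final = a=0, p=0 (same)
Without step 2: final = a=0, p=0 (same)
Without step 3: final = a=-9, p=0 (different)
Without step 4: final = a=0, p=0 (same)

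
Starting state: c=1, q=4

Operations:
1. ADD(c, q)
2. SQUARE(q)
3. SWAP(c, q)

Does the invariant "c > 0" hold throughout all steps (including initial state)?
Yes

The invariant holds at every step.

State at each step:
Initial: c=1, q=4
After step 1: c=5, q=4
After step 2: c=5, q=16
After step 3: c=16, q=5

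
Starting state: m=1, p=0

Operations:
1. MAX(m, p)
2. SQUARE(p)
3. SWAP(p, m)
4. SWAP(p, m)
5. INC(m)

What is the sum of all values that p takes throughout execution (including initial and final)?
1

Values of p at each step:
Initial: p = 0
After step 1: p = 0
After step 2: p = 0
After step 3: p = 1
After step 4: p = 0
After step 5: p = 0
Sum = 0 + 0 + 0 + 1 + 0 + 0 = 1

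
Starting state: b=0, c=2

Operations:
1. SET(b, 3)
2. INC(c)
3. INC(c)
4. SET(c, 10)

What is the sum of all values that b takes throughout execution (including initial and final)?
12

Values of b at each step:
Initial: b = 0
After step 1: b = 3
After step 2: b = 3
After step 3: b = 3
After step 4: b = 3
Sum = 0 + 3 + 3 + 3 + 3 = 12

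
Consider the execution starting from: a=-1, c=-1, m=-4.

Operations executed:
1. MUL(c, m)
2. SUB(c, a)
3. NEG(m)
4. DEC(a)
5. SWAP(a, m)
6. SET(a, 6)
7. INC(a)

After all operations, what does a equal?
a = 7

Tracing execution:
Step 1: MUL(c, m) → a = -1
Step 2: SUB(c, a) → a = -1
Step 3: NEG(m) → a = -1
Step 4: DEC(a) → a = -2
Step 5: SWAP(a, m) → a = 4
Step 6: SET(a, 6) → a = 6
Step 7: INC(a) → a = 7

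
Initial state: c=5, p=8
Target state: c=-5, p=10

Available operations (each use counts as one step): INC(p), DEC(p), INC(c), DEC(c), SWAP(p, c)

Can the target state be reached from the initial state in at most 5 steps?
No

The target state cannot be reached within 5 steps.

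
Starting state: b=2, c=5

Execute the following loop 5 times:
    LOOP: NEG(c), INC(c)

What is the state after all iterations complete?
b=2, c=-4

Iteration trace:
Start: b=2, c=5
After iteration 1: b=2, c=-4
After iteration 2: b=2, c=5
After iteration 3: b=2, c=-4
After iteration 4: b=2, c=5
After iteration 5: b=2, c=-4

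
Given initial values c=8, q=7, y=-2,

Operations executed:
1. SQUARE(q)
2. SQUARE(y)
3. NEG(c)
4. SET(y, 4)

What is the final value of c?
c = -8

Tracing execution:
Step 1: SQUARE(q) → c = 8
Step 2: SQUARE(y) → c = 8
Step 3: NEG(c) → c = -8
Step 4: SET(y, 4) → c = -8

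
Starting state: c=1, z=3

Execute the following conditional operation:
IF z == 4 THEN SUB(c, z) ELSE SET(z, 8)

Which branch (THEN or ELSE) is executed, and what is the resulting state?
Branch: ELSE, Final state: c=1, z=8

Evaluating condition: z == 4
z = 3
Condition is False, so ELSE branch executes
After SET(z, 8): c=1, z=8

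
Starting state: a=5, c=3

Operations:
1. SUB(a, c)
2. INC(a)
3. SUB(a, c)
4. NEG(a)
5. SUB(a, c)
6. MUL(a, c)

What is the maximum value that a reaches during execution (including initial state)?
5

Values of a at each step:
Initial: a = 5 ← maximum
After step 1: a = 2
After step 2: a = 3
After step 3: a = 0
After step 4: a = 0
After step 5: a = -3
After step 6: a = -9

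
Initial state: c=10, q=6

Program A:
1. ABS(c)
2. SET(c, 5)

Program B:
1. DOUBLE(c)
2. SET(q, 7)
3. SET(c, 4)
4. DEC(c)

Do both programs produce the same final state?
No

Program A final state: c=5, q=6
Program B final state: c=3, q=7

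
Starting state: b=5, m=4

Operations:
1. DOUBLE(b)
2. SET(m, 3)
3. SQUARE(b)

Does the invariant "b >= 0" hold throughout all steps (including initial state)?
Yes

The invariant holds at every step.

State at each step:
Initial: b=5, m=4
After step 1: b=10, m=4
After step 2: b=10, m=3
After step 3: b=100, m=3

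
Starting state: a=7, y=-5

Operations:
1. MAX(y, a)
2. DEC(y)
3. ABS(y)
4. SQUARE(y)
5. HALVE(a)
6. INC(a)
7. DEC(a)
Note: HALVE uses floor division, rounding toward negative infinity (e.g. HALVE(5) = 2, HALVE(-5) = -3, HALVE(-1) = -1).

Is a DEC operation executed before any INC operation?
Yes

First DEC: step 2
First INC: step 6
Since 2 < 6, DEC comes first.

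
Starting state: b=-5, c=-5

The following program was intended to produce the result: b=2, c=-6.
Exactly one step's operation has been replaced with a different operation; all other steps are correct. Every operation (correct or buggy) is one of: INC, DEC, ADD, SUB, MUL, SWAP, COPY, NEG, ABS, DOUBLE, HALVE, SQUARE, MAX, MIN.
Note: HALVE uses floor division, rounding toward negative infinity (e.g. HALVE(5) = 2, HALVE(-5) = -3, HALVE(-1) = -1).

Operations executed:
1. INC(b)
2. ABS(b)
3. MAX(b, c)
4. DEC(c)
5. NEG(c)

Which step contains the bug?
Step 5

Trace with buggy code:
Initial: b=-5, c=-5
After step 1: b=-4, c=-5
After step 2: b=4, c=-5
After step 3: b=4, c=-5
After step 4: b=4, c=-6
After step 5: b=4, c=6
Actual final b=4, c=6 ≠ expected b=2, c=-6.
Step 5 is the only position where a single-operation replacement can produce the expected result.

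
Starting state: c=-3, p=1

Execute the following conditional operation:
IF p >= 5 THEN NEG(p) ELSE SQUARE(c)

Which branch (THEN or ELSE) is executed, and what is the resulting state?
Branch: ELSE, Final state: c=9, p=1

Evaluating condition: p >= 5
p = 1
Condition is False, so ELSE branch executes
After SQUARE(c): c=9, p=1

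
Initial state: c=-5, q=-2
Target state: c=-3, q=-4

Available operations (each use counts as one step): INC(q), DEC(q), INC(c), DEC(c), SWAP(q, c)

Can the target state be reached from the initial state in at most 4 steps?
Yes

Path (3 steps): DEC(q) → INC(c) → SWAP(q, c)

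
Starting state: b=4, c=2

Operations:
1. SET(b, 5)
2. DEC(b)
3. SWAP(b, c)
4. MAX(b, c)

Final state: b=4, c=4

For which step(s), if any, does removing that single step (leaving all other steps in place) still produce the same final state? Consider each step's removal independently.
None - removing any single step changes the final result

Testing removal of each single step:
Without step 1: final = b=3, c=3 (different)
Without step 2: final = b=5, c=5 (different)
Without step 3: final = b=4, c=2 (different)
Without step 4: final = b=2, c=4 (different)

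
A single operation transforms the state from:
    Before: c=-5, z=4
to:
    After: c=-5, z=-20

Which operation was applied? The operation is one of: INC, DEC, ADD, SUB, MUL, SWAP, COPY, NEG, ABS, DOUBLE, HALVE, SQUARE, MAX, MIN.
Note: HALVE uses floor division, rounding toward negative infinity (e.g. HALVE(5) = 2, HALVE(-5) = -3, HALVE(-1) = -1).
MUL(z, c)

Analyzing the change:
Before: c=-5, z=4
After: c=-5, z=-20
Variable z changed from 4 to -20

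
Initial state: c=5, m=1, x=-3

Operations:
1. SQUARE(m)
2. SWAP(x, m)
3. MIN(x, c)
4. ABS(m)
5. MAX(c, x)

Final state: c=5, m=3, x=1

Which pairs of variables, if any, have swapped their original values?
None

Comparing initial and final values:
m: 1 → 3
c: 5 → 5
x: -3 → 1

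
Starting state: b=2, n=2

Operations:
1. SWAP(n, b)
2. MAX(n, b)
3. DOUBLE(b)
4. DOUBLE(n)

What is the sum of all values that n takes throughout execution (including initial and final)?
12

Values of n at each step:
Initial: n = 2
After step 1: n = 2
After step 2: n = 2
After step 3: n = 2
After step 4: n = 4
Sum = 2 + 2 + 2 + 2 + 4 = 12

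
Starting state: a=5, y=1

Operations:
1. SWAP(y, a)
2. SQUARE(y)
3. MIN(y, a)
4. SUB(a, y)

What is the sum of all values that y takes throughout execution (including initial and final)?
33

Values of y at each step:
Initial: y = 1
After step 1: y = 5
After step 2: y = 25
After step 3: y = 1
After step 4: y = 1
Sum = 1 + 5 + 25 + 1 + 1 = 33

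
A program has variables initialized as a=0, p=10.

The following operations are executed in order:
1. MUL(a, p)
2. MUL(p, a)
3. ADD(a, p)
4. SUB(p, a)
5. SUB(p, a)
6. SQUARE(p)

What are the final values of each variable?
{a: 0, p: 0}

Step-by-step execution:
Initial: a=0, p=10
After step 1 (MUL(a, p)): a=0, p=10
After step 2 (MUL(p, a)): a=0, p=0
After step 3 (ADD(a, p)): a=0, p=0
After step 4 (SUB(p, a)): a=0, p=0
After step 5 (SUB(p, a)): a=0, p=0
After step 6 (SQUARE(p)): a=0, p=0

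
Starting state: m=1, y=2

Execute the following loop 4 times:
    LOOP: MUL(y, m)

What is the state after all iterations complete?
m=1, y=2

Iteration trace:
Start: m=1, y=2
After iteration 1: m=1, y=2
After iteration 2: m=1, y=2
After iteration 3: m=1, y=2
After iteration 4: m=1, y=2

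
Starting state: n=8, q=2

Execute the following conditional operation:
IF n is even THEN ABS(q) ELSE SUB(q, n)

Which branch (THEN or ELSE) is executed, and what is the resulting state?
Branch: THEN, Final state: n=8, q=2

Evaluating condition: n is even
Condition is True, so THEN branch executes
After ABS(q): n=8, q=2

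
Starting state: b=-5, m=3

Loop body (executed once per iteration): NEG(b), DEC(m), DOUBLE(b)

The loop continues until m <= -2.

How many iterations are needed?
5

Tracing iterations:
Initial: b=-5, m=3
After iteration 1: b=10, m=2
After iteration 2: b=-20, m=1
After iteration 3: b=40, m=0
After iteration 4: b=-80, m=-1
After iteration 5: b=160, m=-2
m <= -2 now holds, so the loop exits after 5 iterations.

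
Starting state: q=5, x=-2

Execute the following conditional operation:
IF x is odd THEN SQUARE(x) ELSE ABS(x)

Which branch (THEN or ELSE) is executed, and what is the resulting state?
Branch: ELSE, Final state: q=5, x=2

Evaluating condition: x is odd
Condition is False, so ELSE branch executes
After ABS(x): q=5, x=2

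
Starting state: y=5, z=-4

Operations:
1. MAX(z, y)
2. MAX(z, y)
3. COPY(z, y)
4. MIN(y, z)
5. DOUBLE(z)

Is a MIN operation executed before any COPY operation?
No

First MIN: step 4
First COPY: step 3
Since 4 > 3, COPY comes first.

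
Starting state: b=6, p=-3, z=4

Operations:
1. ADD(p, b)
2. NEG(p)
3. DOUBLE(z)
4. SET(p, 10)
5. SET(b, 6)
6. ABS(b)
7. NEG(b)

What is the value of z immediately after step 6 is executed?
z = 8

Tracing z through execution:
Initial: z = 4
After step 1 (ADD(p, b)): z = 4
After step 2 (NEG(p)): z = 4
After step 3 (DOUBLE(z)): z = 8
After step 4 (SET(p, 10)): z = 8
After step 5 (SET(b, 6)): z = 8
After step 6 (ABS(b)): z = 8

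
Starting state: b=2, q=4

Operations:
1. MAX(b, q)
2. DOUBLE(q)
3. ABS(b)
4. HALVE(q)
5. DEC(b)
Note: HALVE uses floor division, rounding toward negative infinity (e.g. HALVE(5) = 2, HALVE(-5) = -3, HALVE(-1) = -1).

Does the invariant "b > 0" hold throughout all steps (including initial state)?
Yes

The invariant holds at every step.

State at each step:
Initial: b=2, q=4
After step 1: b=4, q=4
After step 2: b=4, q=8
After step 3: b=4, q=8
After step 4: b=4, q=4
After step 5: b=3, q=4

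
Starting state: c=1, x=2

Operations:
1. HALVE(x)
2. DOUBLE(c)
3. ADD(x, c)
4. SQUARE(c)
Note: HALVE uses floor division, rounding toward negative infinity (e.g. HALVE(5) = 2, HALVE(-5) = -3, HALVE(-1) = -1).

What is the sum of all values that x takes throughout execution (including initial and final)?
10

Values of x at each step:
Initial: x = 2
After step 1: x = 1
After step 2: x = 1
After step 3: x = 3
After step 4: x = 3
Sum = 2 + 1 + 1 + 3 + 3 = 10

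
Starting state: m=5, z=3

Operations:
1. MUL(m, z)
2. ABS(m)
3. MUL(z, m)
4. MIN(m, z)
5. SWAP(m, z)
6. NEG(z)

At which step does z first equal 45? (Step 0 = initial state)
Step 3

Tracing z:
Initial: z = 3
After step 1: z = 3
After step 2: z = 3
After step 3: z = 45 ← first occurrence
After step 4: z = 45
After step 5: z = 15
After step 6: z = -15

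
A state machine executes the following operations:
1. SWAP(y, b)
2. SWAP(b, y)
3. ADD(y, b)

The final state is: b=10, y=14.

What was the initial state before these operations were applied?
b=10, y=4

Working backwards:
Final state: b=10, y=14
Before step 3 (ADD(y, b)): b=10, y=4
Before step 2 (SWAP(b, y)): b=4, y=10
Before step 1 (SWAP(y, b)): b=10, y=4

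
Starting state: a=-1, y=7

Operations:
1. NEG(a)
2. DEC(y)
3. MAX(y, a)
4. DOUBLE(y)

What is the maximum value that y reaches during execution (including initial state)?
12

Values of y at each step:
Initial: y = 7
After step 1: y = 7
After step 2: y = 6
After step 3: y = 6
After step 4: y = 12 ← maximum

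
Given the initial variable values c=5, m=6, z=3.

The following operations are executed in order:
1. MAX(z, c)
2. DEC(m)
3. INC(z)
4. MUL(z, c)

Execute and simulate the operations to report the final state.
{c: 5, m: 5, z: 30}

Step-by-step execution:
Initial: c=5, m=6, z=3
After step 1 (MAX(z, c)): c=5, m=6, z=5
After step 2 (DEC(m)): c=5, m=5, z=5
After step 3 (INC(z)): c=5, m=5, z=6
After step 4 (MUL(z, c)): c=5, m=5, z=30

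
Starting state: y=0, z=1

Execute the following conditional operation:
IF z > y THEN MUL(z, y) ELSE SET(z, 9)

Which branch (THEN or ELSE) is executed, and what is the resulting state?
Branch: THEN, Final state: y=0, z=0

Evaluating condition: z > y
z = 1, y = 0
Condition is True, so THEN branch executes
After MUL(z, y): y=0, z=0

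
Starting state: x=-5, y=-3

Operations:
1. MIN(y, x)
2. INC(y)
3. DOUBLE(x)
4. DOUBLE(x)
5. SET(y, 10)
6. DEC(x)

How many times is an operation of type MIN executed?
1

Counting MIN operations:
Step 1: MIN(y, x) ← MIN
Total: 1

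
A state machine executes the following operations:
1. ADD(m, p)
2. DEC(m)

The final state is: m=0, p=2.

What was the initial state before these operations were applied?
m=-1, p=2

Working backwards:
Final state: m=0, p=2
Before step 2 (DEC(m)): m=1, p=2
Before step 1 (ADD(m, p)): m=-1, p=2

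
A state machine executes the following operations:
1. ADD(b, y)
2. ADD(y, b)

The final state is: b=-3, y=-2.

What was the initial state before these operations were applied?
b=-4, y=1

Working backwards:
Final state: b=-3, y=-2
Before step 2 (ADD(y, b)): b=-3, y=1
Before step 1 (ADD(b, y)): b=-4, y=1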